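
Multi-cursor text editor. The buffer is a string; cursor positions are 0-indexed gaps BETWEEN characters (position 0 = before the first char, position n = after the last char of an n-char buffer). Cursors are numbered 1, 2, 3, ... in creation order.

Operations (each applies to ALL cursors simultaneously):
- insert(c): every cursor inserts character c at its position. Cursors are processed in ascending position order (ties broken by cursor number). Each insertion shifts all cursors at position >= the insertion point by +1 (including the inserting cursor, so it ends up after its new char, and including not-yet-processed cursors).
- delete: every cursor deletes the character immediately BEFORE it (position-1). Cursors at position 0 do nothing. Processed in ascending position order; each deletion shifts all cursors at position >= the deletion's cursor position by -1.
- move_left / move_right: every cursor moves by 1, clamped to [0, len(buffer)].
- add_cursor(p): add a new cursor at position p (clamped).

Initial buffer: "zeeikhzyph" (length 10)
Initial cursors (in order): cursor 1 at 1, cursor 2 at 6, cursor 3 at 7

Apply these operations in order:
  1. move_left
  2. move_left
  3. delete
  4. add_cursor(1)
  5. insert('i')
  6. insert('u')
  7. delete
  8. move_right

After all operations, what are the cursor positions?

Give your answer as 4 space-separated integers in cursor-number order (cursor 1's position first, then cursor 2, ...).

Answer: 2 8 8 4

Derivation:
After op 1 (move_left): buffer="zeeikhzyph" (len 10), cursors c1@0 c2@5 c3@6, authorship ..........
After op 2 (move_left): buffer="zeeikhzyph" (len 10), cursors c1@0 c2@4 c3@5, authorship ..........
After op 3 (delete): buffer="zeehzyph" (len 8), cursors c1@0 c2@3 c3@3, authorship ........
After op 4 (add_cursor(1)): buffer="zeehzyph" (len 8), cursors c1@0 c4@1 c2@3 c3@3, authorship ........
After op 5 (insert('i')): buffer="izieeiihzyph" (len 12), cursors c1@1 c4@3 c2@7 c3@7, authorship 1.4..23.....
After op 6 (insert('u')): buffer="iuziueeiiuuhzyph" (len 16), cursors c1@2 c4@5 c2@11 c3@11, authorship 11.44..2323.....
After op 7 (delete): buffer="izieeiihzyph" (len 12), cursors c1@1 c4@3 c2@7 c3@7, authorship 1.4..23.....
After op 8 (move_right): buffer="izieeiihzyph" (len 12), cursors c1@2 c4@4 c2@8 c3@8, authorship 1.4..23.....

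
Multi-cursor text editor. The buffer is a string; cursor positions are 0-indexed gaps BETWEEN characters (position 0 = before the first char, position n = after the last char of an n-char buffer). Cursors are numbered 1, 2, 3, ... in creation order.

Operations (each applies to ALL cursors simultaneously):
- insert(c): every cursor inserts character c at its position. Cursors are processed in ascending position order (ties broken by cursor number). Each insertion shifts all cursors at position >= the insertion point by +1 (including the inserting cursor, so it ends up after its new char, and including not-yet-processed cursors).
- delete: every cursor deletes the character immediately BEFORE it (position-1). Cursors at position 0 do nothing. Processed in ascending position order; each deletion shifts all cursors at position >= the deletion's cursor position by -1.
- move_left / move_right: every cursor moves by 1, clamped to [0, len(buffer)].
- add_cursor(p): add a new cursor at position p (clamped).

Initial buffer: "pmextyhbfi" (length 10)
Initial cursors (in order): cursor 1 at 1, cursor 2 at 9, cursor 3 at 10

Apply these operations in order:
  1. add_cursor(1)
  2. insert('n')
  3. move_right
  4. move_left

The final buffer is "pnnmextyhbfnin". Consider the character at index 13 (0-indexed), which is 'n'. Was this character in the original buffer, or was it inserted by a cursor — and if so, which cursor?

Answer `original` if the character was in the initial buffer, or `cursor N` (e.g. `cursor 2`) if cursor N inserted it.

After op 1 (add_cursor(1)): buffer="pmextyhbfi" (len 10), cursors c1@1 c4@1 c2@9 c3@10, authorship ..........
After op 2 (insert('n')): buffer="pnnmextyhbfnin" (len 14), cursors c1@3 c4@3 c2@12 c3@14, authorship .14........2.3
After op 3 (move_right): buffer="pnnmextyhbfnin" (len 14), cursors c1@4 c4@4 c2@13 c3@14, authorship .14........2.3
After op 4 (move_left): buffer="pnnmextyhbfnin" (len 14), cursors c1@3 c4@3 c2@12 c3@13, authorship .14........2.3
Authorship (.=original, N=cursor N): . 1 4 . . . . . . . . 2 . 3
Index 13: author = 3

Answer: cursor 3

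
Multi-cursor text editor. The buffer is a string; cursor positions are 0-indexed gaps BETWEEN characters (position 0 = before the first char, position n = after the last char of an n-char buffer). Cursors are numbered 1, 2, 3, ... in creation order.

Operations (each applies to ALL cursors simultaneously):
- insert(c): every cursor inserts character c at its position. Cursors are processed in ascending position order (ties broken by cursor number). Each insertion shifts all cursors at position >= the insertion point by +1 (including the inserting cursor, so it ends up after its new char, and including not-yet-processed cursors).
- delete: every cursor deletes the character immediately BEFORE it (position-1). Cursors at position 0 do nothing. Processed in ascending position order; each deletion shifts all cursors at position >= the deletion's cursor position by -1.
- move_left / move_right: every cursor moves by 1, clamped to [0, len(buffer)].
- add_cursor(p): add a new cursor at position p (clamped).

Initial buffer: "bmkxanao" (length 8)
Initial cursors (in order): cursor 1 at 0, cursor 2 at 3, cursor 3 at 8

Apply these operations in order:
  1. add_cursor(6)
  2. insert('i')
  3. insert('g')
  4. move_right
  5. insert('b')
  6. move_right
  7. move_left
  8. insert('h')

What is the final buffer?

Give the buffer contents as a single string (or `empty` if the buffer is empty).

Answer: igbbhmkigxbhanigabhoighb

Derivation:
After op 1 (add_cursor(6)): buffer="bmkxanao" (len 8), cursors c1@0 c2@3 c4@6 c3@8, authorship ........
After op 2 (insert('i')): buffer="ibmkixaniaoi" (len 12), cursors c1@1 c2@5 c4@9 c3@12, authorship 1...2...4..3
After op 3 (insert('g')): buffer="igbmkigxanigaoig" (len 16), cursors c1@2 c2@7 c4@12 c3@16, authorship 11...22...44..33
After op 4 (move_right): buffer="igbmkigxanigaoig" (len 16), cursors c1@3 c2@8 c4@13 c3@16, authorship 11...22...44..33
After op 5 (insert('b')): buffer="igbbmkigxbanigaboigb" (len 20), cursors c1@4 c2@10 c4@16 c3@20, authorship 11.1..22.2..44.4.333
After op 6 (move_right): buffer="igbbmkigxbanigaboigb" (len 20), cursors c1@5 c2@11 c4@17 c3@20, authorship 11.1..22.2..44.4.333
After op 7 (move_left): buffer="igbbmkigxbanigaboigb" (len 20), cursors c1@4 c2@10 c4@16 c3@19, authorship 11.1..22.2..44.4.333
After op 8 (insert('h')): buffer="igbbhmkigxbhanigabhoighb" (len 24), cursors c1@5 c2@12 c4@19 c3@23, authorship 11.11..22.22..44.44.3333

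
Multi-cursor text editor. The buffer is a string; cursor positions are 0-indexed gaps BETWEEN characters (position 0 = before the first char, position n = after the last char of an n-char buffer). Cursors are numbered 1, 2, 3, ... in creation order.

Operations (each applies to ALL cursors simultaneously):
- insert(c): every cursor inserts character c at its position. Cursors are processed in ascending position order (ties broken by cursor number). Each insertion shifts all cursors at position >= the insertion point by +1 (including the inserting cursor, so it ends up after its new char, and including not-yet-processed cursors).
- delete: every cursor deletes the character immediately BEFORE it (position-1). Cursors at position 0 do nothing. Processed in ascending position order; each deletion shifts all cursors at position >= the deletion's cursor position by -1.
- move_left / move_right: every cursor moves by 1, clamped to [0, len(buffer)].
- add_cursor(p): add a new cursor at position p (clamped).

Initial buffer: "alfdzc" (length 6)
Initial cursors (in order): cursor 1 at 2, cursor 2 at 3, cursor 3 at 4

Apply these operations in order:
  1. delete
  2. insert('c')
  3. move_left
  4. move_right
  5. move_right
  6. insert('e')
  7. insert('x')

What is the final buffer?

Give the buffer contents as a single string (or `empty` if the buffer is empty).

After op 1 (delete): buffer="azc" (len 3), cursors c1@1 c2@1 c3@1, authorship ...
After op 2 (insert('c')): buffer="accczc" (len 6), cursors c1@4 c2@4 c3@4, authorship .123..
After op 3 (move_left): buffer="accczc" (len 6), cursors c1@3 c2@3 c3@3, authorship .123..
After op 4 (move_right): buffer="accczc" (len 6), cursors c1@4 c2@4 c3@4, authorship .123..
After op 5 (move_right): buffer="accczc" (len 6), cursors c1@5 c2@5 c3@5, authorship .123..
After op 6 (insert('e')): buffer="accczeeec" (len 9), cursors c1@8 c2@8 c3@8, authorship .123.123.
After op 7 (insert('x')): buffer="accczeeexxxc" (len 12), cursors c1@11 c2@11 c3@11, authorship .123.123123.

Answer: accczeeexxxc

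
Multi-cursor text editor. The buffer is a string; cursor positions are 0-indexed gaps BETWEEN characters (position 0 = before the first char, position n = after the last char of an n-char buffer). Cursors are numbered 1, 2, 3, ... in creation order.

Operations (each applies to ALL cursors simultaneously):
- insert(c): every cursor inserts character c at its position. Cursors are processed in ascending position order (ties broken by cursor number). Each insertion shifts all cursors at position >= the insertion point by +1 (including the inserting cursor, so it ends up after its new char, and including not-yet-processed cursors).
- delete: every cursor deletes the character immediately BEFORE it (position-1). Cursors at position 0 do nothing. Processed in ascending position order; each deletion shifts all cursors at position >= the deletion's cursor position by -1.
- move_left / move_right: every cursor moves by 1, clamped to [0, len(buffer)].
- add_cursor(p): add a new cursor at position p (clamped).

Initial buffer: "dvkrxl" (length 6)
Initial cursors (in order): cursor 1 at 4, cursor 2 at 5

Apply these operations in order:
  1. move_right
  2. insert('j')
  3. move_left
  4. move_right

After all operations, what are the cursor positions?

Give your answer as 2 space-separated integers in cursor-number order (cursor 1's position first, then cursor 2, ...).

Answer: 6 8

Derivation:
After op 1 (move_right): buffer="dvkrxl" (len 6), cursors c1@5 c2@6, authorship ......
After op 2 (insert('j')): buffer="dvkrxjlj" (len 8), cursors c1@6 c2@8, authorship .....1.2
After op 3 (move_left): buffer="dvkrxjlj" (len 8), cursors c1@5 c2@7, authorship .....1.2
After op 4 (move_right): buffer="dvkrxjlj" (len 8), cursors c1@6 c2@8, authorship .....1.2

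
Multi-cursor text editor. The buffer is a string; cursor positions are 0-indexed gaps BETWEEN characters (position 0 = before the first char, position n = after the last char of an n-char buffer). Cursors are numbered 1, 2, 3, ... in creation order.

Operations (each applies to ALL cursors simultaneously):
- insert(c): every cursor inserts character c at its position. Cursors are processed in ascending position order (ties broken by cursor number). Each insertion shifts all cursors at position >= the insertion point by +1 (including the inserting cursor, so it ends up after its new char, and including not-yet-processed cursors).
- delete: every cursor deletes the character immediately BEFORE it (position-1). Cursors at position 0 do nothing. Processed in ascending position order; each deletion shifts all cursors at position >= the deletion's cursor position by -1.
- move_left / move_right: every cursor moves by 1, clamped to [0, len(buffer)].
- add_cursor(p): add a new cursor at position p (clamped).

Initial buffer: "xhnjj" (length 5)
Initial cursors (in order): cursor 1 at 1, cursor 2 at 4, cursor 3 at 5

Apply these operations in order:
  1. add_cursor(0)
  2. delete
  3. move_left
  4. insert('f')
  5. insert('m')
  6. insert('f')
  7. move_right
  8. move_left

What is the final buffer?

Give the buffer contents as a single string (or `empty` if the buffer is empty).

After op 1 (add_cursor(0)): buffer="xhnjj" (len 5), cursors c4@0 c1@1 c2@4 c3@5, authorship .....
After op 2 (delete): buffer="hn" (len 2), cursors c1@0 c4@0 c2@2 c3@2, authorship ..
After op 3 (move_left): buffer="hn" (len 2), cursors c1@0 c4@0 c2@1 c3@1, authorship ..
After op 4 (insert('f')): buffer="ffhffn" (len 6), cursors c1@2 c4@2 c2@5 c3@5, authorship 14.23.
After op 5 (insert('m')): buffer="ffmmhffmmn" (len 10), cursors c1@4 c4@4 c2@9 c3@9, authorship 1414.2323.
After op 6 (insert('f')): buffer="ffmmffhffmmffn" (len 14), cursors c1@6 c4@6 c2@13 c3@13, authorship 141414.232323.
After op 7 (move_right): buffer="ffmmffhffmmffn" (len 14), cursors c1@7 c4@7 c2@14 c3@14, authorship 141414.232323.
After op 8 (move_left): buffer="ffmmffhffmmffn" (len 14), cursors c1@6 c4@6 c2@13 c3@13, authorship 141414.232323.

Answer: ffmmffhffmmffn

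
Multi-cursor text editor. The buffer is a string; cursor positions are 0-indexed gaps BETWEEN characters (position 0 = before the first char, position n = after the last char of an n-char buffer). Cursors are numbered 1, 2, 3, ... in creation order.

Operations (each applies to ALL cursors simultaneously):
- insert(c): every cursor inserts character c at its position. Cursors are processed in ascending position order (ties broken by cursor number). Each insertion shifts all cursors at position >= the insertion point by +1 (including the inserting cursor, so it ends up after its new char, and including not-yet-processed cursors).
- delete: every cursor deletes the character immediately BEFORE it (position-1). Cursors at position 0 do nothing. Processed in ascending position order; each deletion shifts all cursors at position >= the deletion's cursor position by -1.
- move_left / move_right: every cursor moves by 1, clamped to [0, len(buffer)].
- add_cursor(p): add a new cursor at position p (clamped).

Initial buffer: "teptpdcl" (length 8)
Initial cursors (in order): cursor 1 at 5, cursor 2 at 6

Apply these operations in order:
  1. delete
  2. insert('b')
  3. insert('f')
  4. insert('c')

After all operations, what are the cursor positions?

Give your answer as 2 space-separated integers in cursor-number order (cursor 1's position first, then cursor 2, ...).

Answer: 10 10

Derivation:
After op 1 (delete): buffer="teptcl" (len 6), cursors c1@4 c2@4, authorship ......
After op 2 (insert('b')): buffer="teptbbcl" (len 8), cursors c1@6 c2@6, authorship ....12..
After op 3 (insert('f')): buffer="teptbbffcl" (len 10), cursors c1@8 c2@8, authorship ....1212..
After op 4 (insert('c')): buffer="teptbbffcccl" (len 12), cursors c1@10 c2@10, authorship ....121212..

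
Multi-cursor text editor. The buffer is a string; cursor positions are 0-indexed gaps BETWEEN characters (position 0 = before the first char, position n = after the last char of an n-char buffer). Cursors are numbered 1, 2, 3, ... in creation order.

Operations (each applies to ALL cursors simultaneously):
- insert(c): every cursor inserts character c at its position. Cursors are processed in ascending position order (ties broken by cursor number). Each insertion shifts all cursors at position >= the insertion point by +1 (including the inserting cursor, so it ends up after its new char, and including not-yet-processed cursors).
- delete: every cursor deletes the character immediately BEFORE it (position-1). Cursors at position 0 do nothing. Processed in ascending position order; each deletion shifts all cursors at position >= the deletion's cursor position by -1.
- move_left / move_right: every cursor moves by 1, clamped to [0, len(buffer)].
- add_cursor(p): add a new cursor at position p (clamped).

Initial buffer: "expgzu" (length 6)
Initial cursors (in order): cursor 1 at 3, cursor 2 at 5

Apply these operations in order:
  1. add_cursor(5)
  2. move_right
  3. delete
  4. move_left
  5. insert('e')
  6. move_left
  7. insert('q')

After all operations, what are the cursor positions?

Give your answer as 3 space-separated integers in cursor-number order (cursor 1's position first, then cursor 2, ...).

After op 1 (add_cursor(5)): buffer="expgzu" (len 6), cursors c1@3 c2@5 c3@5, authorship ......
After op 2 (move_right): buffer="expgzu" (len 6), cursors c1@4 c2@6 c3@6, authorship ......
After op 3 (delete): buffer="exp" (len 3), cursors c1@3 c2@3 c3@3, authorship ...
After op 4 (move_left): buffer="exp" (len 3), cursors c1@2 c2@2 c3@2, authorship ...
After op 5 (insert('e')): buffer="exeeep" (len 6), cursors c1@5 c2@5 c3@5, authorship ..123.
After op 6 (move_left): buffer="exeeep" (len 6), cursors c1@4 c2@4 c3@4, authorship ..123.
After op 7 (insert('q')): buffer="exeeqqqep" (len 9), cursors c1@7 c2@7 c3@7, authorship ..121233.

Answer: 7 7 7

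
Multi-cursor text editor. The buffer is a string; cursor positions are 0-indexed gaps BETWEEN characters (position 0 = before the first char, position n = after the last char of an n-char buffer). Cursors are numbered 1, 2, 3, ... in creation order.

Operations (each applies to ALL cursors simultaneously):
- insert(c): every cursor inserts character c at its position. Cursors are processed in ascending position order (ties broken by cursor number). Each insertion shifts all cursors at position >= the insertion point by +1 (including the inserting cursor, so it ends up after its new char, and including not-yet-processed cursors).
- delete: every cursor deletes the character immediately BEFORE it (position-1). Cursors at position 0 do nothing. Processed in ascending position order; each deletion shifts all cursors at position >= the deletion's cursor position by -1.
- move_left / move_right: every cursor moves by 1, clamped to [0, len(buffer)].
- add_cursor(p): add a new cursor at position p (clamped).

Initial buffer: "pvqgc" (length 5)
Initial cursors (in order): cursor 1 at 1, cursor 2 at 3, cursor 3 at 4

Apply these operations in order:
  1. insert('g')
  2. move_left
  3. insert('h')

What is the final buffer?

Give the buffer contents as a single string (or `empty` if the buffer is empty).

After op 1 (insert('g')): buffer="pgvqgggc" (len 8), cursors c1@2 c2@5 c3@7, authorship .1..2.3.
After op 2 (move_left): buffer="pgvqgggc" (len 8), cursors c1@1 c2@4 c3@6, authorship .1..2.3.
After op 3 (insert('h')): buffer="phgvqhgghgc" (len 11), cursors c1@2 c2@6 c3@9, authorship .11..22.33.

Answer: phgvqhgghgc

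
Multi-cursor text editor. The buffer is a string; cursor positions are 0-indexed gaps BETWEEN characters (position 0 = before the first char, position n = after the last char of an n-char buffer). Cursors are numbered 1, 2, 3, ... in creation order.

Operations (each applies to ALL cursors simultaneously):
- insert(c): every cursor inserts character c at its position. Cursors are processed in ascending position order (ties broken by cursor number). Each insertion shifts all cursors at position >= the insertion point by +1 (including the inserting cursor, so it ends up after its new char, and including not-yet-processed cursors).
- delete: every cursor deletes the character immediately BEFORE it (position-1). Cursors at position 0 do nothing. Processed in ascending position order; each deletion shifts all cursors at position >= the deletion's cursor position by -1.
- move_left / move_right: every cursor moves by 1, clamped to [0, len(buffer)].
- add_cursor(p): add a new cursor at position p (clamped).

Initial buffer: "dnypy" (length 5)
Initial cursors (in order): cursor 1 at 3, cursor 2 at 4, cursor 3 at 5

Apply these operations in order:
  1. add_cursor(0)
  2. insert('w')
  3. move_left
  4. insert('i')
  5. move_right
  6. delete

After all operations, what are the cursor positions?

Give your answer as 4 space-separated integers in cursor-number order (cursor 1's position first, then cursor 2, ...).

After op 1 (add_cursor(0)): buffer="dnypy" (len 5), cursors c4@0 c1@3 c2@4 c3@5, authorship .....
After op 2 (insert('w')): buffer="wdnywpwyw" (len 9), cursors c4@1 c1@5 c2@7 c3@9, authorship 4...1.2.3
After op 3 (move_left): buffer="wdnywpwyw" (len 9), cursors c4@0 c1@4 c2@6 c3@8, authorship 4...1.2.3
After op 4 (insert('i')): buffer="iwdnyiwpiwyiw" (len 13), cursors c4@1 c1@6 c2@9 c3@12, authorship 44...11.22.33
After op 5 (move_right): buffer="iwdnyiwpiwyiw" (len 13), cursors c4@2 c1@7 c2@10 c3@13, authorship 44...11.22.33
After op 6 (delete): buffer="idnyipiyi" (len 9), cursors c4@1 c1@5 c2@7 c3@9, authorship 4...1.2.3

Answer: 5 7 9 1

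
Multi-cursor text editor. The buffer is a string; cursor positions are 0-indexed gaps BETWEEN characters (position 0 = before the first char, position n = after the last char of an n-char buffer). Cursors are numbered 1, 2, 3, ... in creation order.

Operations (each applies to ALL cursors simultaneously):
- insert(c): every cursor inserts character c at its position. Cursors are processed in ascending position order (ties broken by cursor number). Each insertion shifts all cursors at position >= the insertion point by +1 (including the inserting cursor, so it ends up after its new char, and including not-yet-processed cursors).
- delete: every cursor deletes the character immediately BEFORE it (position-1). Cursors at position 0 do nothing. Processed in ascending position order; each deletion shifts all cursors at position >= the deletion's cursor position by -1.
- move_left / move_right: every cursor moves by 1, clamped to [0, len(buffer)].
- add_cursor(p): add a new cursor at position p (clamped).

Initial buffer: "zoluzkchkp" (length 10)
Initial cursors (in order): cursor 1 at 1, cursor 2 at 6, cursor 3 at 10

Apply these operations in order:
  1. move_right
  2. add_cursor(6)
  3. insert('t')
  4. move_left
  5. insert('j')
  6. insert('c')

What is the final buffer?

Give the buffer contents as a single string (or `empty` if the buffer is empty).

Answer: zojctluzkjctcjcthkpjct

Derivation:
After op 1 (move_right): buffer="zoluzkchkp" (len 10), cursors c1@2 c2@7 c3@10, authorship ..........
After op 2 (add_cursor(6)): buffer="zoluzkchkp" (len 10), cursors c1@2 c4@6 c2@7 c3@10, authorship ..........
After op 3 (insert('t')): buffer="zotluzktcthkpt" (len 14), cursors c1@3 c4@8 c2@10 c3@14, authorship ..1....4.2...3
After op 4 (move_left): buffer="zotluzktcthkpt" (len 14), cursors c1@2 c4@7 c2@9 c3@13, authorship ..1....4.2...3
After op 5 (insert('j')): buffer="zojtluzkjtcjthkpjt" (len 18), cursors c1@3 c4@9 c2@12 c3@17, authorship ..11....44.22...33
After op 6 (insert('c')): buffer="zojctluzkjctcjcthkpjct" (len 22), cursors c1@4 c4@11 c2@15 c3@21, authorship ..111....444.222...333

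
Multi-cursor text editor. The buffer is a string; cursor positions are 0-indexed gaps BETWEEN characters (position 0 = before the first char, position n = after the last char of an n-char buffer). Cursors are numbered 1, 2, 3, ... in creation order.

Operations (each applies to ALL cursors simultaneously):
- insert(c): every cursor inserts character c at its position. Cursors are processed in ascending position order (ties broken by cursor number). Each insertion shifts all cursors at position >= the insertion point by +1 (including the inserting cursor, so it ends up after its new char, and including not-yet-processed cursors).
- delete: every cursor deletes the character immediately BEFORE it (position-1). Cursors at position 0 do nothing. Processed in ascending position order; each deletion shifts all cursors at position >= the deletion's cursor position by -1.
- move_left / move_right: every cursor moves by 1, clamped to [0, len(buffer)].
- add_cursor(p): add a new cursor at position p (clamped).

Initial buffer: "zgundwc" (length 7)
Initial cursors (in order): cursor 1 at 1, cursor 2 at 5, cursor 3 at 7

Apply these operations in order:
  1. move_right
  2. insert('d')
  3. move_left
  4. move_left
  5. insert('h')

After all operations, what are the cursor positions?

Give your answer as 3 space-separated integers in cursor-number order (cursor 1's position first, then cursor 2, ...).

After op 1 (move_right): buffer="zgundwc" (len 7), cursors c1@2 c2@6 c3@7, authorship .......
After op 2 (insert('d')): buffer="zgdundwdcd" (len 10), cursors c1@3 c2@8 c3@10, authorship ..1....2.3
After op 3 (move_left): buffer="zgdundwdcd" (len 10), cursors c1@2 c2@7 c3@9, authorship ..1....2.3
After op 4 (move_left): buffer="zgdundwdcd" (len 10), cursors c1@1 c2@6 c3@8, authorship ..1....2.3
After op 5 (insert('h')): buffer="zhgdundhwdhcd" (len 13), cursors c1@2 c2@8 c3@11, authorship .1.1...2.23.3

Answer: 2 8 11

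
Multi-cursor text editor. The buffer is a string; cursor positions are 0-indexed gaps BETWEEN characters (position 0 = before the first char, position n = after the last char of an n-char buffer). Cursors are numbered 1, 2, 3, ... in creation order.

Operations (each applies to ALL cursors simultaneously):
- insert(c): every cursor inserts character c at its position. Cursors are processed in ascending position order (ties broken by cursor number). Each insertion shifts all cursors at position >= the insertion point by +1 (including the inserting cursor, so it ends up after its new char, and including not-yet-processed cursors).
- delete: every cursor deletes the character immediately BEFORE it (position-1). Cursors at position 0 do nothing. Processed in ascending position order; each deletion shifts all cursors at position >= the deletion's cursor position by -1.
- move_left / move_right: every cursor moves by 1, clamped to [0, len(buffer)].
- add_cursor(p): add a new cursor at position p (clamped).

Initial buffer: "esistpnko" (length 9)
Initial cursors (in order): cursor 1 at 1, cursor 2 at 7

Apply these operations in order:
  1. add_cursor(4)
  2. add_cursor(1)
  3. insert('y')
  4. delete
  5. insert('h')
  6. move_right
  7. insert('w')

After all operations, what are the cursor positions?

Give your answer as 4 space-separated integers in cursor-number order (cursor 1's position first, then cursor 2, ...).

Answer: 6 16 11 6

Derivation:
After op 1 (add_cursor(4)): buffer="esistpnko" (len 9), cursors c1@1 c3@4 c2@7, authorship .........
After op 2 (add_cursor(1)): buffer="esistpnko" (len 9), cursors c1@1 c4@1 c3@4 c2@7, authorship .........
After op 3 (insert('y')): buffer="eyysisytpnyko" (len 13), cursors c1@3 c4@3 c3@7 c2@11, authorship .14...3...2..
After op 4 (delete): buffer="esistpnko" (len 9), cursors c1@1 c4@1 c3@4 c2@7, authorship .........
After op 5 (insert('h')): buffer="ehhsishtpnhko" (len 13), cursors c1@3 c4@3 c3@7 c2@11, authorship .14...3...2..
After op 6 (move_right): buffer="ehhsishtpnhko" (len 13), cursors c1@4 c4@4 c3@8 c2@12, authorship .14...3...2..
After op 7 (insert('w')): buffer="ehhswwishtwpnhkwo" (len 17), cursors c1@6 c4@6 c3@11 c2@16, authorship .14.14..3.3..2.2.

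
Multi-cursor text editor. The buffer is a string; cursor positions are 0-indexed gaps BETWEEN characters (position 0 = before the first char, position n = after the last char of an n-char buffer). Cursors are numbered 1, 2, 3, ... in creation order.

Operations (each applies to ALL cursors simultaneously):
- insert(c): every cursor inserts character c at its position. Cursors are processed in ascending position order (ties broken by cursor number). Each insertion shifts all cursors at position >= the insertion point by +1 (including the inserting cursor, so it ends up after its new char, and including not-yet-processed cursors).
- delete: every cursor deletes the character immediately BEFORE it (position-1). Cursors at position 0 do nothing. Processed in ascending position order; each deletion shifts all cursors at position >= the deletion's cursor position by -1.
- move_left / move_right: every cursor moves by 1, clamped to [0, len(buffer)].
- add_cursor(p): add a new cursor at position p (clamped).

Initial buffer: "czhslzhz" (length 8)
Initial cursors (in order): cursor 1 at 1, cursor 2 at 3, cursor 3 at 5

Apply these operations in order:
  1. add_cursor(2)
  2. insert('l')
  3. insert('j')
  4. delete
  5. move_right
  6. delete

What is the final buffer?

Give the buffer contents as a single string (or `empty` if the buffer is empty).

After op 1 (add_cursor(2)): buffer="czhslzhz" (len 8), cursors c1@1 c4@2 c2@3 c3@5, authorship ........
After op 2 (insert('l')): buffer="clzlhlsllzhz" (len 12), cursors c1@2 c4@4 c2@6 c3@9, authorship .1.4.2..3...
After op 3 (insert('j')): buffer="cljzljhljslljzhz" (len 16), cursors c1@3 c4@6 c2@9 c3@13, authorship .11.44.22..33...
After op 4 (delete): buffer="clzlhlsllzhz" (len 12), cursors c1@2 c4@4 c2@6 c3@9, authorship .1.4.2..3...
After op 5 (move_right): buffer="clzlhlsllzhz" (len 12), cursors c1@3 c4@5 c2@7 c3@10, authorship .1.4.2..3...
After op 6 (delete): buffer="clllllhz" (len 8), cursors c1@2 c4@3 c2@4 c3@6, authorship .142.3..

Answer: clllllhz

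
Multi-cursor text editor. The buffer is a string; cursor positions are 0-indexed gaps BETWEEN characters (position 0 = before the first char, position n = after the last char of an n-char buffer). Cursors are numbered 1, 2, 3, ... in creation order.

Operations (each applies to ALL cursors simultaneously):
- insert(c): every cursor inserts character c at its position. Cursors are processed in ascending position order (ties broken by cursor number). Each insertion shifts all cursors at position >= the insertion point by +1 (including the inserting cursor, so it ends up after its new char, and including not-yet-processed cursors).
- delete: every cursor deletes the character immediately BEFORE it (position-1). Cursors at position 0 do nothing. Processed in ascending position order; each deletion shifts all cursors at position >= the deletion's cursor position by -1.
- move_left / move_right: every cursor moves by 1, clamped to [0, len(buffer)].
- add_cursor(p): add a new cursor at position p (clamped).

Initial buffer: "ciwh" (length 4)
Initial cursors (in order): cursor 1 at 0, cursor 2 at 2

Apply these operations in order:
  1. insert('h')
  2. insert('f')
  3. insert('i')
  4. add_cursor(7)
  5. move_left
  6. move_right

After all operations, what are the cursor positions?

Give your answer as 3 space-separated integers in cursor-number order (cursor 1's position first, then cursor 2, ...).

After op 1 (insert('h')): buffer="hcihwh" (len 6), cursors c1@1 c2@4, authorship 1..2..
After op 2 (insert('f')): buffer="hfcihfwh" (len 8), cursors c1@2 c2@6, authorship 11..22..
After op 3 (insert('i')): buffer="hficihfiwh" (len 10), cursors c1@3 c2@8, authorship 111..222..
After op 4 (add_cursor(7)): buffer="hficihfiwh" (len 10), cursors c1@3 c3@7 c2@8, authorship 111..222..
After op 5 (move_left): buffer="hficihfiwh" (len 10), cursors c1@2 c3@6 c2@7, authorship 111..222..
After op 6 (move_right): buffer="hficihfiwh" (len 10), cursors c1@3 c3@7 c2@8, authorship 111..222..

Answer: 3 8 7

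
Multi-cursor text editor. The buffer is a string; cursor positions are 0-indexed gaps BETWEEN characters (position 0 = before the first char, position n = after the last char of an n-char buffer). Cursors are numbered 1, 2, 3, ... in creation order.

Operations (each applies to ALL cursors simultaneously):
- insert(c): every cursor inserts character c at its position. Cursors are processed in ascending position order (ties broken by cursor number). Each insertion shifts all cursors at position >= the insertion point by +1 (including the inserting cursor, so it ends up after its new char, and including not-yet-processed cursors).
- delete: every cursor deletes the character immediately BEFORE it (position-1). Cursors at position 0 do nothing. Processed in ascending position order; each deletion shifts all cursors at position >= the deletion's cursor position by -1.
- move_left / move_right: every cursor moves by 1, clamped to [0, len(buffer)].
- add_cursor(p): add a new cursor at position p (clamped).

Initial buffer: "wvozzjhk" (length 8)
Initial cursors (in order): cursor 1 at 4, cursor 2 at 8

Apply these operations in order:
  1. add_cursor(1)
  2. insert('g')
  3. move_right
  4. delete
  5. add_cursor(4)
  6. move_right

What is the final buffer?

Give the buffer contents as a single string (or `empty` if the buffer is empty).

After op 1 (add_cursor(1)): buffer="wvozzjhk" (len 8), cursors c3@1 c1@4 c2@8, authorship ........
After op 2 (insert('g')): buffer="wgvozgzjhkg" (len 11), cursors c3@2 c1@6 c2@11, authorship .3...1....2
After op 3 (move_right): buffer="wgvozgzjhkg" (len 11), cursors c3@3 c1@7 c2@11, authorship .3...1....2
After op 4 (delete): buffer="wgozgjhk" (len 8), cursors c3@2 c1@5 c2@8, authorship .3..1...
After op 5 (add_cursor(4)): buffer="wgozgjhk" (len 8), cursors c3@2 c4@4 c1@5 c2@8, authorship .3..1...
After op 6 (move_right): buffer="wgozgjhk" (len 8), cursors c3@3 c4@5 c1@6 c2@8, authorship .3..1...

Answer: wgozgjhk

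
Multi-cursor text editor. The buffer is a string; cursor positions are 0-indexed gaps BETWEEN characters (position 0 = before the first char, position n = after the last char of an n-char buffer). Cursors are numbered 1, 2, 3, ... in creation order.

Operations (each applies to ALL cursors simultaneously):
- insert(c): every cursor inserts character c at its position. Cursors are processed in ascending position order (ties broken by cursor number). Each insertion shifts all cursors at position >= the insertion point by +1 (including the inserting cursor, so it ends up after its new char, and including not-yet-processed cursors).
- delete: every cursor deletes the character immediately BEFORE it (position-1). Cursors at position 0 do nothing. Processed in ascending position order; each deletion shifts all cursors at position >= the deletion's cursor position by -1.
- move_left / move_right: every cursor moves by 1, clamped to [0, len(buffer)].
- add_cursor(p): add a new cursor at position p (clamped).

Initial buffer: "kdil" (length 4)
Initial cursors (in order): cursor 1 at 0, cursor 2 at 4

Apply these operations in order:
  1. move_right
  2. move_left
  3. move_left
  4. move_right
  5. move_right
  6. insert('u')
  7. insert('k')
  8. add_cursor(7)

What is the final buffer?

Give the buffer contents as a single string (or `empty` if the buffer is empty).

After op 1 (move_right): buffer="kdil" (len 4), cursors c1@1 c2@4, authorship ....
After op 2 (move_left): buffer="kdil" (len 4), cursors c1@0 c2@3, authorship ....
After op 3 (move_left): buffer="kdil" (len 4), cursors c1@0 c2@2, authorship ....
After op 4 (move_right): buffer="kdil" (len 4), cursors c1@1 c2@3, authorship ....
After op 5 (move_right): buffer="kdil" (len 4), cursors c1@2 c2@4, authorship ....
After op 6 (insert('u')): buffer="kduilu" (len 6), cursors c1@3 c2@6, authorship ..1..2
After op 7 (insert('k')): buffer="kdukiluk" (len 8), cursors c1@4 c2@8, authorship ..11..22
After op 8 (add_cursor(7)): buffer="kdukiluk" (len 8), cursors c1@4 c3@7 c2@8, authorship ..11..22

Answer: kdukiluk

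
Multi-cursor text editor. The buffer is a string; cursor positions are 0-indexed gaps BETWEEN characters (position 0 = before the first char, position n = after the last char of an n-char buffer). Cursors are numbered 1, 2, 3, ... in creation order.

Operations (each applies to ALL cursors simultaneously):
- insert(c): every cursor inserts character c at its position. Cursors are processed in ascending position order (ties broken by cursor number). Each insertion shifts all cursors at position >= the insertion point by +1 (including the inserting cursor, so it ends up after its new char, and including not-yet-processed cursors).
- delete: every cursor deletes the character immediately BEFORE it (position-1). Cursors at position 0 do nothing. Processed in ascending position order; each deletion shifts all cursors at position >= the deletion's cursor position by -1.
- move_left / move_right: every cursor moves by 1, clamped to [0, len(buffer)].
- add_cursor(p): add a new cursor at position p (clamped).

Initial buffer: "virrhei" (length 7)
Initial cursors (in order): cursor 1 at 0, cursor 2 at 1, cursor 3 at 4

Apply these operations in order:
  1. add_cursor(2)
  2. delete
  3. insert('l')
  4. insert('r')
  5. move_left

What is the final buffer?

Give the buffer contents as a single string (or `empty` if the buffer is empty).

After op 1 (add_cursor(2)): buffer="virrhei" (len 7), cursors c1@0 c2@1 c4@2 c3@4, authorship .......
After op 2 (delete): buffer="rhei" (len 4), cursors c1@0 c2@0 c4@0 c3@1, authorship ....
After op 3 (insert('l')): buffer="lllrlhei" (len 8), cursors c1@3 c2@3 c4@3 c3@5, authorship 124.3...
After op 4 (insert('r')): buffer="lllrrrrlrhei" (len 12), cursors c1@6 c2@6 c4@6 c3@9, authorship 124124.33...
After op 5 (move_left): buffer="lllrrrrlrhei" (len 12), cursors c1@5 c2@5 c4@5 c3@8, authorship 124124.33...

Answer: lllrrrrlrhei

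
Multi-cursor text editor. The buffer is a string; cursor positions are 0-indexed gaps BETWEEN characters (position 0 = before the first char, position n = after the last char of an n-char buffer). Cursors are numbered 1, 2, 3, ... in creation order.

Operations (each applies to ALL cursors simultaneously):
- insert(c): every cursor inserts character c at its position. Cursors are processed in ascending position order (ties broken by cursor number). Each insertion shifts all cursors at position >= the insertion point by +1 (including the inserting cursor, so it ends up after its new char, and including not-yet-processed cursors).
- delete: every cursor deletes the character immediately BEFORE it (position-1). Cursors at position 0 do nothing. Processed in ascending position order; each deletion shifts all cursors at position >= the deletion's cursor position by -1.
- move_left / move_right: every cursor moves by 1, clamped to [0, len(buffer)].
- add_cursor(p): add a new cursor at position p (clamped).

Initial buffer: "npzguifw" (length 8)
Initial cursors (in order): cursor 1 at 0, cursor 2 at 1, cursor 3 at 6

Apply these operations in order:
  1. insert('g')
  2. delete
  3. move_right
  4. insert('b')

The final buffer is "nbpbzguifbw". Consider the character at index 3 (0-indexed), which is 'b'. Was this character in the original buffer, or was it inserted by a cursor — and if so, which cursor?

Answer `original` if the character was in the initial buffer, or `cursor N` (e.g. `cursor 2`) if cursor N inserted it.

After op 1 (insert('g')): buffer="gngpzguigfw" (len 11), cursors c1@1 c2@3 c3@9, authorship 1.2.....3..
After op 2 (delete): buffer="npzguifw" (len 8), cursors c1@0 c2@1 c3@6, authorship ........
After op 3 (move_right): buffer="npzguifw" (len 8), cursors c1@1 c2@2 c3@7, authorship ........
After op 4 (insert('b')): buffer="nbpbzguifbw" (len 11), cursors c1@2 c2@4 c3@10, authorship .1.2.....3.
Authorship (.=original, N=cursor N): . 1 . 2 . . . . . 3 .
Index 3: author = 2

Answer: cursor 2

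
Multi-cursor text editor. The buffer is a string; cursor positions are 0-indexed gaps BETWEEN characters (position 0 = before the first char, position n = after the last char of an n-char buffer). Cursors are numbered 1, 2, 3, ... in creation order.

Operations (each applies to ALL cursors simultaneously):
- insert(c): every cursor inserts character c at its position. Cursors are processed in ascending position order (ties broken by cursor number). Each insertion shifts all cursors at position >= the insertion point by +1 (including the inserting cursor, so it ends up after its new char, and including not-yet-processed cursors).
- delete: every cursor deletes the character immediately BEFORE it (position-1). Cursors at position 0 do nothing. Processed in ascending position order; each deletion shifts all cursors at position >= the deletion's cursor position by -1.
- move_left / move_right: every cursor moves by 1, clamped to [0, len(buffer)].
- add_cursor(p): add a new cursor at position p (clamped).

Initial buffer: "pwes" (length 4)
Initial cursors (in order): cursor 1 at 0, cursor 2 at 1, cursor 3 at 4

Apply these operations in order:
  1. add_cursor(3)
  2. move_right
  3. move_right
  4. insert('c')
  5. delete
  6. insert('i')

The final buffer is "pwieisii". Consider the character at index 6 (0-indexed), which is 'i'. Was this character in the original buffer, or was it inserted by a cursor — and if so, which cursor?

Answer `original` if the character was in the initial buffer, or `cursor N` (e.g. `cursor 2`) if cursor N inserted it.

Answer: cursor 3

Derivation:
After op 1 (add_cursor(3)): buffer="pwes" (len 4), cursors c1@0 c2@1 c4@3 c3@4, authorship ....
After op 2 (move_right): buffer="pwes" (len 4), cursors c1@1 c2@2 c3@4 c4@4, authorship ....
After op 3 (move_right): buffer="pwes" (len 4), cursors c1@2 c2@3 c3@4 c4@4, authorship ....
After op 4 (insert('c')): buffer="pwcecscc" (len 8), cursors c1@3 c2@5 c3@8 c4@8, authorship ..1.2.34
After op 5 (delete): buffer="pwes" (len 4), cursors c1@2 c2@3 c3@4 c4@4, authorship ....
After op 6 (insert('i')): buffer="pwieisii" (len 8), cursors c1@3 c2@5 c3@8 c4@8, authorship ..1.2.34
Authorship (.=original, N=cursor N): . . 1 . 2 . 3 4
Index 6: author = 3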